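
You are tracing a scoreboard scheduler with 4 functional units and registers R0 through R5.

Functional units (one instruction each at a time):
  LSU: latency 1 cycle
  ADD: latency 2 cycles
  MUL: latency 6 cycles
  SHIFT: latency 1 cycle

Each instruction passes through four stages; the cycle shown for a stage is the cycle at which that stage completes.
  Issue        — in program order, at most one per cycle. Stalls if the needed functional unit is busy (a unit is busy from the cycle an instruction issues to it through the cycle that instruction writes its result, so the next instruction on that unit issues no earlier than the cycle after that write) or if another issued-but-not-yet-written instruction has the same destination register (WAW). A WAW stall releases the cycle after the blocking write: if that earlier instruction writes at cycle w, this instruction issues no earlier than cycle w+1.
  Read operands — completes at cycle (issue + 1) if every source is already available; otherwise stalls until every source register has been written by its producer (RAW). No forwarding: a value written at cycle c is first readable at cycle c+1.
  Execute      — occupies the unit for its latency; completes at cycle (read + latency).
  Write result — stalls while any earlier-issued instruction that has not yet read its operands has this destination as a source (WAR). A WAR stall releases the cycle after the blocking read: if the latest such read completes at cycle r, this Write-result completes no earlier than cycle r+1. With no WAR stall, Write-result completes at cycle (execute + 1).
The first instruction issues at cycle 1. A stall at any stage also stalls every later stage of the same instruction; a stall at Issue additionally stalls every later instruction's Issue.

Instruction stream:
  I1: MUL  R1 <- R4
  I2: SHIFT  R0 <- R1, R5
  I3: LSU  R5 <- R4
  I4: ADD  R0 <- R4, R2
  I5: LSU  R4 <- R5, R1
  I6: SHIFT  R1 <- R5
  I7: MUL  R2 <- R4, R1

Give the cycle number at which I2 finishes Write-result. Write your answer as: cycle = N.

cycle = 12

cycle 1: I1→MUL
cycle 2: I1 RO | I2→SHIFT
cycle 3: I3→LSU
cycle 4: I3 RO
cycle 5: I3 EX
cycle 8: I1 EX
cycle 9: I1 WR R1
cycle 10: I2 RO
cycle 11: I2 EX | I3 WR R5
cycle 12: I2 WR R0
cycle 13: I4→ADD
cycle 14: I4 RO | I5→LSU
cycle 15: I5 RO | I6→SHIFT
cycle 16: I4 EX | I5 EX | I6 RO | I7→MUL
cycle 17: I4 WR R0 | I5 WR R4 | I6 EX
cycle 18: I6 WR R1
cycle 19: I7 RO
cycle 25: I7 EX
cycle 26: I7 WR R2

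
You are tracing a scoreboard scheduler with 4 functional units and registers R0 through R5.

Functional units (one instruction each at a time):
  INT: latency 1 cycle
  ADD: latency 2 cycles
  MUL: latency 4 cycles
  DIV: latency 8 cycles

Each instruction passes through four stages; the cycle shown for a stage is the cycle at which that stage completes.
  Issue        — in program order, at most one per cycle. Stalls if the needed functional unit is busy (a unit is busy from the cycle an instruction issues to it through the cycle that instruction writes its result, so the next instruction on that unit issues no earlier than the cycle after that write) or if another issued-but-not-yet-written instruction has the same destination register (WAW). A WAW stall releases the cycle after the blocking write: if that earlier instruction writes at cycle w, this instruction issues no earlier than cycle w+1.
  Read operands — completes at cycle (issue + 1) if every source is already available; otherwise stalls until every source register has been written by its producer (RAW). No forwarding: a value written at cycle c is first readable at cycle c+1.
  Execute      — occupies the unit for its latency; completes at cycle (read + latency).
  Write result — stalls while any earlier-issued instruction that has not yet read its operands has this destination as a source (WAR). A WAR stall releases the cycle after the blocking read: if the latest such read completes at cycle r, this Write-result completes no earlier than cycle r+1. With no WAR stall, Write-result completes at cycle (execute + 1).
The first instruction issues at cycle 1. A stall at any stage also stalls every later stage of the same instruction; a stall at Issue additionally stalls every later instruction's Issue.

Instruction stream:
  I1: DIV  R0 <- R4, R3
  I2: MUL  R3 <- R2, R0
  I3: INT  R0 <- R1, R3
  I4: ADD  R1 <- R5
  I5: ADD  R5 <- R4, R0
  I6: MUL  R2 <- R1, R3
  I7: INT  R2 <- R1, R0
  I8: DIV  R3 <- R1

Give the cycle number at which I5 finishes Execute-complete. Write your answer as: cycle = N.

cycle = 23

[I1] 1/2/10/11
[I2] 2/12/16/17  (RAW R0: wait I1 write@11)
[I3] 12/18/19/20  (WAW R0: wait I1 write@11; RAW R3: wait I2 write@17)
[I4] 13/14/16/19  (WAR R1: wait I3 read@18)
[I5] 20/21/23/24  (struct: ADD busy until I4 writes@19)
[I6] 21/22/26/27
[I7] 28/29/30/31  (WAW R2: wait I6 write@27)
[I8] 29/30/38/39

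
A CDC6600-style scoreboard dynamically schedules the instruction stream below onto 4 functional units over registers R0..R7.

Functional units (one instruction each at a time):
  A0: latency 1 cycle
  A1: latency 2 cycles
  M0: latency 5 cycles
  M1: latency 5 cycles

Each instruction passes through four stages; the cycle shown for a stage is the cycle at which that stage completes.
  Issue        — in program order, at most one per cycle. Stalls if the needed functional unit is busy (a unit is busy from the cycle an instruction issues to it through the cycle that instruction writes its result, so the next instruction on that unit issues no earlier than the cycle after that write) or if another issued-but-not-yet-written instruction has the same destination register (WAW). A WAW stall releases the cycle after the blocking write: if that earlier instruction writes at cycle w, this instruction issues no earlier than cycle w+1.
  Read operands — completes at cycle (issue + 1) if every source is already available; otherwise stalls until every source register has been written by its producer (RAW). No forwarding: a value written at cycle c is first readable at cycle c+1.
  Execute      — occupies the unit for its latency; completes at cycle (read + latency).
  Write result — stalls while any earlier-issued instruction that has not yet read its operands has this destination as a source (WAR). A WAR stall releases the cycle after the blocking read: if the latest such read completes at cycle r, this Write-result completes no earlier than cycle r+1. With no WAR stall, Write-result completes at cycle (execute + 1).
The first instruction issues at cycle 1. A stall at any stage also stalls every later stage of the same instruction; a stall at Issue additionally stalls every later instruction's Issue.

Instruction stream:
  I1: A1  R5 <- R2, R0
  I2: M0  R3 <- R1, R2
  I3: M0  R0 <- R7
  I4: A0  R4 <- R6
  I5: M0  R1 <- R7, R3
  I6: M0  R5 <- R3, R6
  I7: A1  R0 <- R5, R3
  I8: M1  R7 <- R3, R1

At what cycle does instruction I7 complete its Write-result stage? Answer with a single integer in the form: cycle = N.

cycle = 37

I1: IS=1 RO=2 EX=4 WR=5
I2: IS=2 RO=3 EX=8 WR=9
I3: IS=10 RO=11 EX=16 WR=17  [struct: M0 busy until I2 writes@9]
I4: IS=11 RO=12 EX=13 WR=14
I5: IS=18 RO=19 EX=24 WR=25  [struct: M0 busy until I3 writes@17]
I6: IS=26 RO=27 EX=32 WR=33  [struct: M0 busy until I5 writes@25]
I7: IS=27 RO=34 EX=36 WR=37  [RAW R5: wait I6 write@33]
I8: IS=28 RO=29 EX=34 WR=35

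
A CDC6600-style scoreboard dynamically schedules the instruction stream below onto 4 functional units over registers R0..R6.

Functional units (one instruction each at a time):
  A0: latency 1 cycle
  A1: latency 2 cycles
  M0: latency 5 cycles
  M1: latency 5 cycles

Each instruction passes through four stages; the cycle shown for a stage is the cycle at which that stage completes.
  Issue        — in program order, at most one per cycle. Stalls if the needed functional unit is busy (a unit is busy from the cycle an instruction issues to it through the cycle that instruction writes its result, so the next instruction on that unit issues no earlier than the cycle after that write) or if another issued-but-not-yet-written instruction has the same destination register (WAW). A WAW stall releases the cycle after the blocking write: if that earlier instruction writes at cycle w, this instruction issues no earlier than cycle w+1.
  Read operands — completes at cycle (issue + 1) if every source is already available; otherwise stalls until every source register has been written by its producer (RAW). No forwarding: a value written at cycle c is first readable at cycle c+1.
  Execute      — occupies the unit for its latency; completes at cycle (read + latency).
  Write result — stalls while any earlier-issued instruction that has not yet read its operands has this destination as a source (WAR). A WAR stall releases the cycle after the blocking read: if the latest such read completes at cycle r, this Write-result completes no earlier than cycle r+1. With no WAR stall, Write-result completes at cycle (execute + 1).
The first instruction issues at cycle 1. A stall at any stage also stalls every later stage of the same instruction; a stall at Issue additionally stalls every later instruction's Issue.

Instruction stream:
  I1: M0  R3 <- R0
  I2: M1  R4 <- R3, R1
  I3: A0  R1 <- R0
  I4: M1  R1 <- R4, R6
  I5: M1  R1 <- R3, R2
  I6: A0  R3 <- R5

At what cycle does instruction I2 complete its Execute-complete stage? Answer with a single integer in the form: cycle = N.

cycle = 14

t=1  I1 dispatched to M0
t=2  I1 operands ready | I2 dispatched to M1
t=3  I3 dispatched to A0
t=4  I3 operands ready
t=5  I3 complete
t=7  I1 complete
t=8  R3←I1
t=9  I2 operands ready
t=10  R1←I3
t=14  I2 complete
t=15  R4←I2
t=16  I4 dispatched to M1
t=17  I4 operands ready
t=22  I4 complete
t=23  R1←I4
t=24  I5 dispatched to M1
t=25  I5 operands ready | I6 dispatched to A0
t=26  I6 operands ready
t=27  I6 complete
t=28  R3←I6
t=30  I5 complete
t=31  R1←I5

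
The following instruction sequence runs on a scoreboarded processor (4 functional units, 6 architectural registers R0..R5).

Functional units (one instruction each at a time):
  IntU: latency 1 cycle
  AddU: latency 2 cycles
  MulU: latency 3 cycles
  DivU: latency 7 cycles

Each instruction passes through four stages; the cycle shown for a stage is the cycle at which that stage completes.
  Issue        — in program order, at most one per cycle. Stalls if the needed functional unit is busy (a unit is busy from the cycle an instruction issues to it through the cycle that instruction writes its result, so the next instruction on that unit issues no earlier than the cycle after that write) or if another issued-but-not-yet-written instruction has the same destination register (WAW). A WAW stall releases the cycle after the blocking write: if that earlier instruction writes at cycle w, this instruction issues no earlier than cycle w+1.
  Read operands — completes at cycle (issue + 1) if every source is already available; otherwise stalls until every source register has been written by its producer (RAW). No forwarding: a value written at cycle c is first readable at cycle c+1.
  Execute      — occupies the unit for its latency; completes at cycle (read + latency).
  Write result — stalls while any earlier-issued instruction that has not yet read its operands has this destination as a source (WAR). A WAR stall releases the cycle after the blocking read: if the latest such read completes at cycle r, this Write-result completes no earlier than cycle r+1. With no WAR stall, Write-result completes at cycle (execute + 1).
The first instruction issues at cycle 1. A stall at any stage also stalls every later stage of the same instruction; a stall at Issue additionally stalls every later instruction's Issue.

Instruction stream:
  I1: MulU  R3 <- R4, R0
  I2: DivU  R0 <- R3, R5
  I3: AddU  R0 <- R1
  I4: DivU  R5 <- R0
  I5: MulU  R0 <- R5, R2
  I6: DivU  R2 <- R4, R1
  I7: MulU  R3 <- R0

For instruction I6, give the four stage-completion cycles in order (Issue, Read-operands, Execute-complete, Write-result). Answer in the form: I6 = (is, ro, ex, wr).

1) issue 1, read 2, done 5, write 6
2) issue 2, read 7, done 14, write 15  <RAW R3: wait I1 write@6>
3) issue 16, read 17, done 19, write 20  <WAW R0: wait I2 write@15>
4) issue 17, read 21, done 28, write 29  <RAW R0: wait I3 write@20>
5) issue 21, read 30, done 33, write 34  <WAW R0: wait I3 write@20 / RAW R5: wait I4 write@29>
6) issue 30, read 31, done 38, write 39  <struct: DivU busy until I4 writes@29>
7) issue 35, read 36, done 39, write 40  <struct: MulU busy until I5 writes@34>

I6 = (30, 31, 38, 39)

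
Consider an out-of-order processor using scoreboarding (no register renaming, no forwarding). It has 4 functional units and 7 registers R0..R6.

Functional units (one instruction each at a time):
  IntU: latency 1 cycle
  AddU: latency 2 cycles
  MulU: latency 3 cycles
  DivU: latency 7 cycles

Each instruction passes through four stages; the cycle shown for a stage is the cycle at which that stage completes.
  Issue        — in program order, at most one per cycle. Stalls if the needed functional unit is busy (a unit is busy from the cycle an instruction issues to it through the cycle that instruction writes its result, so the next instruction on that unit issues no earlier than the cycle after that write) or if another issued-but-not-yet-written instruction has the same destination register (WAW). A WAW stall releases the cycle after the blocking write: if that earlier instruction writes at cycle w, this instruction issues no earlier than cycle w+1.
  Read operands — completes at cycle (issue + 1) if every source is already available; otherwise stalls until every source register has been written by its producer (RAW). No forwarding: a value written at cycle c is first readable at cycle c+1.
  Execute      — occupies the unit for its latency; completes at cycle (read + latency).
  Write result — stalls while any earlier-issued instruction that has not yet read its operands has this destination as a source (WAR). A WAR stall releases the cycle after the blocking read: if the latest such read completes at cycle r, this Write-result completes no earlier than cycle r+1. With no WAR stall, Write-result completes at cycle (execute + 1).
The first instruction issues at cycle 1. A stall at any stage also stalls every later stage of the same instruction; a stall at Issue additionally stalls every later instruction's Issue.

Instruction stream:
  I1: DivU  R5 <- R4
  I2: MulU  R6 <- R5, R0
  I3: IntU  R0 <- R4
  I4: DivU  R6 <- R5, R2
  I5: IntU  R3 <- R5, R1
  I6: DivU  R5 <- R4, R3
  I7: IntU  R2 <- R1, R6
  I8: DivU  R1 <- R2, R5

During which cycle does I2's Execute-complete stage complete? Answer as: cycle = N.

I1 -> (1, 2, 9, 10)
I2 -> (2, 11, 14, 15)  // RAW R5: wait I1 write@10
I3 -> (3, 4, 5, 12)  // WAR R0: wait I2 read@11
I4 -> (16, 17, 24, 25)  // WAW R6: wait I2 write@15
I5 -> (17, 18, 19, 20)
I6 -> (26, 27, 34, 35)  // struct: DivU busy until I4 writes@25
I7 -> (27, 28, 29, 30)
I8 -> (36, 37, 44, 45)  // struct: DivU busy until I6 writes@35

cycle = 14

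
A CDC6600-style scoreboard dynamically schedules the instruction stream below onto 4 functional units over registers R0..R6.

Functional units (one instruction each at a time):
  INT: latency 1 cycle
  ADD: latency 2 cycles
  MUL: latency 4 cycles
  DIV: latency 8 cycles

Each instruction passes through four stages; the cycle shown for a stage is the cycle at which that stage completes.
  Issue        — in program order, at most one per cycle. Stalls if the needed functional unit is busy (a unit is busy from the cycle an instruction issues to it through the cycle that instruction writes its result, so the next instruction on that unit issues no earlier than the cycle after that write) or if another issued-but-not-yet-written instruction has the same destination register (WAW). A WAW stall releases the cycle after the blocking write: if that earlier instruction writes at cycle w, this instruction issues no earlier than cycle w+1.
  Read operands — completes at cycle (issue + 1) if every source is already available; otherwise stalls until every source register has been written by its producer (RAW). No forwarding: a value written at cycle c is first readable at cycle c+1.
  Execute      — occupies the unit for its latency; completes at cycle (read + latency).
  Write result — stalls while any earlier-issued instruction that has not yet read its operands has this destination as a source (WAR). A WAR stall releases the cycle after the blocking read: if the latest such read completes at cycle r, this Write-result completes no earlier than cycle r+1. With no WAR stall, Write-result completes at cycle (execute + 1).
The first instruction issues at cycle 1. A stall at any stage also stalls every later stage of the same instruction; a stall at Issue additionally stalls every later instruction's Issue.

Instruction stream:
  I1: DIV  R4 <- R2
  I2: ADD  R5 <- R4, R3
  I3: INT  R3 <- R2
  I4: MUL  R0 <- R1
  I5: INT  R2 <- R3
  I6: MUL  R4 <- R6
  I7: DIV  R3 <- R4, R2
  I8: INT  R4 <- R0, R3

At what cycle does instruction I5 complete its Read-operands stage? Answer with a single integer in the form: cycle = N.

t=1  I1 dispatched to DIV
t=2  I1 operands ready; I2 dispatched to ADD
t=3  I3 dispatched to INT
t=4  I3 operands ready; I4 dispatched to MUL
t=5  I3 complete; I4 operands ready
t=9  I4 complete
t=10  I1 complete; R0←I4
t=11  R4←I1
t=12  I2 operands ready
t=13  R3←I3
t=14  I2 complete; I5 dispatched to INT
t=15  R5←I2; I5 operands ready; I6 dispatched to MUL
t=16  I5 complete; I6 operands ready; I7 dispatched to DIV
t=17  R2←I5
t=20  I6 complete
t=21  R4←I6
t=22  I7 operands ready; I8 dispatched to INT
t=30  I7 complete
t=31  R3←I7
t=32  I8 operands ready
t=33  I8 complete
t=34  R4←I8

cycle = 15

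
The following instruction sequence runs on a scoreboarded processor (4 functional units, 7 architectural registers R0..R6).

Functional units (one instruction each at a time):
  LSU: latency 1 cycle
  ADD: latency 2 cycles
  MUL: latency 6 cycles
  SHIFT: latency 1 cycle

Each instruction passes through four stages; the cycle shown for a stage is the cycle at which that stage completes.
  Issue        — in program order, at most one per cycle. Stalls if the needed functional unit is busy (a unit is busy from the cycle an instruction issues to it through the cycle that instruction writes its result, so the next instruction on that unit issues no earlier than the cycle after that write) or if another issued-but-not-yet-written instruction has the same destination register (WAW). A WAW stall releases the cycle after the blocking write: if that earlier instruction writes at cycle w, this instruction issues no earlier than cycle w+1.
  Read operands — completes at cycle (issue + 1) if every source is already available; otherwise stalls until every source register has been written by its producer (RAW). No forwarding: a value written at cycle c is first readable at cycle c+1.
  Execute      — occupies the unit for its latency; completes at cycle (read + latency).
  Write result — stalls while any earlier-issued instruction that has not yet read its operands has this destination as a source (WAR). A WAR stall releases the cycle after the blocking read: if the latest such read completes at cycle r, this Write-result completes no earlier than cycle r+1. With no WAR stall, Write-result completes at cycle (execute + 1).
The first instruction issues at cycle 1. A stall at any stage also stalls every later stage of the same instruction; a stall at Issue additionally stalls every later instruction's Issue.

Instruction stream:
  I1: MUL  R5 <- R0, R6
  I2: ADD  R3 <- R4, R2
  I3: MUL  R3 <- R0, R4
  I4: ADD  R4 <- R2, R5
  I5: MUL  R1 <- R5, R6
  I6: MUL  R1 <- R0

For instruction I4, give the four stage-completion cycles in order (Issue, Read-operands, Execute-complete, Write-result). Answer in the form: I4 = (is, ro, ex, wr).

I4 = (11, 12, 14, 15)

cycle 1: I1 dispatched to MUL
cycle 2: I1 operands ready · I2 dispatched to ADD
cycle 3: I2 operands ready
cycle 5: I2 complete
cycle 6: R3←I2
cycle 8: I1 complete
cycle 9: R5←I1
cycle 10: I3 dispatched to MUL
cycle 11: I3 operands ready · I4 dispatched to ADD
cycle 12: I4 operands ready
cycle 14: I4 complete
cycle 15: R4←I4
cycle 17: I3 complete
cycle 18: R3←I3
cycle 19: I5 dispatched to MUL
cycle 20: I5 operands ready
cycle 26: I5 complete
cycle 27: R1←I5
cycle 28: I6 dispatched to MUL
cycle 29: I6 operands ready
cycle 35: I6 complete
cycle 36: R1←I6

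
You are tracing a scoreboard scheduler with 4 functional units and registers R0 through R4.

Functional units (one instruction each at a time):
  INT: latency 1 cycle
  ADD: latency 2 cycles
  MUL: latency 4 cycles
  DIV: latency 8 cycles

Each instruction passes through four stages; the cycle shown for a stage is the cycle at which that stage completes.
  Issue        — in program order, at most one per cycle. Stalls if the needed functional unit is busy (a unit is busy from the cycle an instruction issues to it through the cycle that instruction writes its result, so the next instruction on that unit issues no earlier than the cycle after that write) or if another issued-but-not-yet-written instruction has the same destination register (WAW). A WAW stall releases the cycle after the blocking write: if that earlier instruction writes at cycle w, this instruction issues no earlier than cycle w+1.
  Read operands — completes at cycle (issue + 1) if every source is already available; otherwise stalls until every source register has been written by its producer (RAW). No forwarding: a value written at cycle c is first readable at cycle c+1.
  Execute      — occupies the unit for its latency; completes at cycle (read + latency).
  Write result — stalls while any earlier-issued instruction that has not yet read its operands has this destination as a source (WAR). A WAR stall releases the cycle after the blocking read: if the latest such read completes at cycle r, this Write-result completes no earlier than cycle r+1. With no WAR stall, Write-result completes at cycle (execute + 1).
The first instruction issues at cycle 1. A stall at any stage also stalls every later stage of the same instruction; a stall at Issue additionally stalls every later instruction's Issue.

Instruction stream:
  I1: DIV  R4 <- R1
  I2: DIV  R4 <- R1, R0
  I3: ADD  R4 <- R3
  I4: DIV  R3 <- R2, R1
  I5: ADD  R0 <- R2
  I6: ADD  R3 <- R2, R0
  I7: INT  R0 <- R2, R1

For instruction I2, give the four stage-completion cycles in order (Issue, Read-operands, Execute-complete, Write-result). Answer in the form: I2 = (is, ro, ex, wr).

I1  is:1  ro:2  ex:10  wr:11
I2  is:12  ro:13  ex:21  wr:22  — struct: DIV busy until I1 writes@11
I3  is:23  ro:24  ex:26  wr:27  — WAW R4: wait I2 write@22
I4  is:24  ro:25  ex:33  wr:34
I5  is:28  ro:29  ex:31  wr:32  — struct: ADD busy until I3 writes@27
I6  is:35  ro:36  ex:38  wr:39  — WAW R3: wait I4 write@34
I7  is:36  ro:37  ex:38  wr:39

I2 = (12, 13, 21, 22)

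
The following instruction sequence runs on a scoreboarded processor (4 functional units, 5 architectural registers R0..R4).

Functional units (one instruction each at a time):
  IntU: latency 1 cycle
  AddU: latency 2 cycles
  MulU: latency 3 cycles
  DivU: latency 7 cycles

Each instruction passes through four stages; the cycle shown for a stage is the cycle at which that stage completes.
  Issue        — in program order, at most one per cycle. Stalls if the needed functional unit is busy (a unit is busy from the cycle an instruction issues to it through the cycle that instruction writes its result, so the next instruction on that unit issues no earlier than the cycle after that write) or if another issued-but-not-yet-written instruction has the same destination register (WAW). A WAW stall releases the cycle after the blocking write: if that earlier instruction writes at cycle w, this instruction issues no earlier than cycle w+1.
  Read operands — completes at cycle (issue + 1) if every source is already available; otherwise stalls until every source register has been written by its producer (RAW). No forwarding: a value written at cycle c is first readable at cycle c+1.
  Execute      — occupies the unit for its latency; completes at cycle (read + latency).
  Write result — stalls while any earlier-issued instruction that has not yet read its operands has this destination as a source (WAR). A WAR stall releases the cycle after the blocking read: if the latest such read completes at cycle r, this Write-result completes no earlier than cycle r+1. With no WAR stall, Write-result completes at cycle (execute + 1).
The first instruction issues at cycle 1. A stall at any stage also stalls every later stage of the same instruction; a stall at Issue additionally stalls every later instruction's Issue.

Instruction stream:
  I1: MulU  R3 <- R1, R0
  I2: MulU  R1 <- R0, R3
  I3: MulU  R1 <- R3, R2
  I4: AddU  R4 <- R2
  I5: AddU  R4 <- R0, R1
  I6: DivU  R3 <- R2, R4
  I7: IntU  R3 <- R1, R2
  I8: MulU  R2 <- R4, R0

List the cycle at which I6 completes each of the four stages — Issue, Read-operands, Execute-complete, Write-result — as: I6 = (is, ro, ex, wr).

[1] I1 dispatched to MulU
[2] I1 operands ready
[5] I1 complete
[6] R3←I1
[7] I2 dispatched to MulU
[8] I2 operands ready
[11] I2 complete
[12] R1←I2
[13] I3 dispatched to MulU
[14] I3 operands ready · I4 dispatched to AddU
[15] I4 operands ready
[17] I3 complete · I4 complete
[18] R1←I3 · R4←I4
[19] I5 dispatched to AddU
[20] I5 operands ready · I6 dispatched to DivU
[22] I5 complete
[23] R4←I5
[24] I6 operands ready
[31] I6 complete
[32] R3←I6
[33] I7 dispatched to IntU
[34] I7 operands ready · I8 dispatched to MulU
[35] I7 complete · I8 operands ready
[36] R3←I7
[38] I8 complete
[39] R2←I8

I6 = (20, 24, 31, 32)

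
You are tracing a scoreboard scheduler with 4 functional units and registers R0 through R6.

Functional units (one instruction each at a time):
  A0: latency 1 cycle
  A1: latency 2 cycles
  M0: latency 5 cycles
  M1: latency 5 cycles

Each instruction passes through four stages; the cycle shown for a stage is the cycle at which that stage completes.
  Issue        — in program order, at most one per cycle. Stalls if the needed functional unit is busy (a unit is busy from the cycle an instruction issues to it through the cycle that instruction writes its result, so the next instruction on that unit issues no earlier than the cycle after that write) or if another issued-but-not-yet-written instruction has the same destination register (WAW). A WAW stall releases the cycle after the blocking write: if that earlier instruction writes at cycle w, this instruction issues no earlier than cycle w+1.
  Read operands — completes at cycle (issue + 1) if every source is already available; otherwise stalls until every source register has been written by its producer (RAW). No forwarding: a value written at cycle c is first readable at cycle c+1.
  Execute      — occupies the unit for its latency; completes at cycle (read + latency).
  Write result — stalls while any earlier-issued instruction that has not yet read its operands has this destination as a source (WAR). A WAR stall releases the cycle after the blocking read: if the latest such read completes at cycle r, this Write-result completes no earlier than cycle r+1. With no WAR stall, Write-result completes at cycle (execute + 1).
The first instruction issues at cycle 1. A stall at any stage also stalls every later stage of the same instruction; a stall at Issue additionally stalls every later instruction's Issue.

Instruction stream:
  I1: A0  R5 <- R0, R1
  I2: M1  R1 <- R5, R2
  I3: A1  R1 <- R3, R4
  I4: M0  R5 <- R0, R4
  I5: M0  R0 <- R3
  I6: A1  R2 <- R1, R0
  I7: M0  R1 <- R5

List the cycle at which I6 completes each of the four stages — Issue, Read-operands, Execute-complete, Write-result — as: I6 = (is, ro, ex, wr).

I6 = (22, 29, 31, 32)

I1 -> (1, 2, 3, 4)
I2 -> (2, 5, 10, 11)  // RAW R5: wait I1 write@4
I3 -> (12, 13, 15, 16)  // WAW R1: wait I2 write@11
I4 -> (13, 14, 19, 20)
I5 -> (21, 22, 27, 28)  // struct: M0 busy until I4 writes@20
I6 -> (22, 29, 31, 32)  // RAW R0: wait I5 write@28
I7 -> (29, 30, 35, 36)  // struct: M0 busy until I5 writes@28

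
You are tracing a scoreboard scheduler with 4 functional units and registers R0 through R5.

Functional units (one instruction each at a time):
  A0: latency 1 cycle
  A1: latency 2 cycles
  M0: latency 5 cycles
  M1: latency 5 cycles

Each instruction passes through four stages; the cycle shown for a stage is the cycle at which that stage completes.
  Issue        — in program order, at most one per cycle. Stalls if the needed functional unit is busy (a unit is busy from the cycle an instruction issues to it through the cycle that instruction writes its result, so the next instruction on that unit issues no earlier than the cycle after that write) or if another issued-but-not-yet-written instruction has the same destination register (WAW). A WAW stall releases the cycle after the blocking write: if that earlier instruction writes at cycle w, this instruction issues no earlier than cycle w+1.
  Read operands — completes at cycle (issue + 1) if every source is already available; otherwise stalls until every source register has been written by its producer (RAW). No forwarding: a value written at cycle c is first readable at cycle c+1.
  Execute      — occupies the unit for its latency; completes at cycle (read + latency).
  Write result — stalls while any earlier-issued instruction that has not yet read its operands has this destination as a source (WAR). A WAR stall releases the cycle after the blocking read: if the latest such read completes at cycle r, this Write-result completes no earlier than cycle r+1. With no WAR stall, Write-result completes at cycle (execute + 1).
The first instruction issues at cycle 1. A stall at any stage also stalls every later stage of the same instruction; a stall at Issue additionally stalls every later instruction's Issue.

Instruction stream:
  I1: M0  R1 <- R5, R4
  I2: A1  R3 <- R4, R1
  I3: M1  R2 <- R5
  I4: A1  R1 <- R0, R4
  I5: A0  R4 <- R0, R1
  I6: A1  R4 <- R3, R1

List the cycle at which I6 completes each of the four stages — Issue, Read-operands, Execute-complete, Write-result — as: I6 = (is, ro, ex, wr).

I6 = (21, 22, 24, 25)

I1: IS=1 RO=2 EX=7 WR=8
I2: IS=2 RO=9 EX=11 WR=12  [RAW R1: wait I1 write@8]
I3: IS=3 RO=4 EX=9 WR=10
I4: IS=13 RO=14 EX=16 WR=17  [struct: A1 busy until I2 writes@12]
I5: IS=14 RO=18 EX=19 WR=20  [RAW R1: wait I4 write@17]
I6: IS=21 RO=22 EX=24 WR=25  [WAW R4: wait I5 write@20]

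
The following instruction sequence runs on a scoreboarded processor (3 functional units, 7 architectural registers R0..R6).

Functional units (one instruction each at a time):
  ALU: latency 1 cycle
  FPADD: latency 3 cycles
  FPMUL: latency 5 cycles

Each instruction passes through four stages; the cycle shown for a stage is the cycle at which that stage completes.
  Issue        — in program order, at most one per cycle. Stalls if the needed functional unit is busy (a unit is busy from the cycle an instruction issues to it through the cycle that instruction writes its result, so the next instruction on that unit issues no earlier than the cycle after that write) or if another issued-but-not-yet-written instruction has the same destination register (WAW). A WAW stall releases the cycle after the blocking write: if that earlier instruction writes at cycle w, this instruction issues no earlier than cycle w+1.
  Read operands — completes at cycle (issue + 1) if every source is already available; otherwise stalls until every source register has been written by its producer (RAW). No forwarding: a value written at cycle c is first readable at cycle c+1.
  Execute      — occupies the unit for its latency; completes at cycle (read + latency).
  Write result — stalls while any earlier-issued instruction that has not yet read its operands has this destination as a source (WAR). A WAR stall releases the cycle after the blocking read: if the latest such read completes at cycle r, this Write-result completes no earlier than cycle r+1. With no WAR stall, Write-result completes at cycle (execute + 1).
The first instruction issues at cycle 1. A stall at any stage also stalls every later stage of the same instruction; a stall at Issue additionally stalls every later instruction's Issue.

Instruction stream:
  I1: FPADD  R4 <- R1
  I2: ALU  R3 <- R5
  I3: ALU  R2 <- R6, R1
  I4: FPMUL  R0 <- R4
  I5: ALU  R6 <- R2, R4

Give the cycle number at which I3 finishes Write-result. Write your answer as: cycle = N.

[1] I1 issues→FPADD
[2] I1 reads · I2 issues→ALU
[3] I2 reads
[4] I2 exec-done
[5] I1 exec-done · I2 writes R3
[6] I1 writes R4 · I3 issues→ALU
[7] I3 reads · I4 issues→FPMUL
[8] I3 exec-done · I4 reads
[9] I3 writes R2
[10] I5 issues→ALU
[11] I5 reads
[12] I5 exec-done
[13] I4 exec-done · I5 writes R6
[14] I4 writes R0

cycle = 9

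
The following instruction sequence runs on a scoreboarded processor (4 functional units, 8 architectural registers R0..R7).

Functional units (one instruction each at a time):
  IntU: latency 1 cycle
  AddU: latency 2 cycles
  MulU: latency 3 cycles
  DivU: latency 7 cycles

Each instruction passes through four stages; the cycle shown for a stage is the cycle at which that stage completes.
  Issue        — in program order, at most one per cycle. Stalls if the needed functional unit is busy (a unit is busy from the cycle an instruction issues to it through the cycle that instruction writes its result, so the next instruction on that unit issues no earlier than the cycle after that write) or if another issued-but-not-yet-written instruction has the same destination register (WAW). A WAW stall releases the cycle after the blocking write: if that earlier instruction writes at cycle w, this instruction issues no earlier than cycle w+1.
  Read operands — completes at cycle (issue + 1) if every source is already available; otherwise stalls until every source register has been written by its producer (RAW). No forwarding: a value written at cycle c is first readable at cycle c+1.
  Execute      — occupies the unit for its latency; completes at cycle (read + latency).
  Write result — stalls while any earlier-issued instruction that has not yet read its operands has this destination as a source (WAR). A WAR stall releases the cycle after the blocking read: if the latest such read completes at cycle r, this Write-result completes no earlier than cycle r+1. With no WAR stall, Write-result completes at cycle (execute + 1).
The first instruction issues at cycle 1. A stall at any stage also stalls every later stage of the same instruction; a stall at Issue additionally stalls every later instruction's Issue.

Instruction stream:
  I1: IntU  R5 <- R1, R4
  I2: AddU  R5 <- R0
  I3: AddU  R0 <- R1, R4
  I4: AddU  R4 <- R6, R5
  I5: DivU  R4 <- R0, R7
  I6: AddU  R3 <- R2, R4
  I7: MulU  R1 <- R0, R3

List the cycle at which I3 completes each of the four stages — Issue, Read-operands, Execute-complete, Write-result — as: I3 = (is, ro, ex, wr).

t=1  I1→IntU
t=2  I1 RO
t=3  I1 EX
t=4  I1 WR R5
t=5  I2→AddU
t=6  I2 RO
t=8  I2 EX
t=9  I2 WR R5
t=10  I3→AddU
t=11  I3 RO
t=13  I3 EX
t=14  I3 WR R0
t=15  I4→AddU
t=16  I4 RO
t=18  I4 EX
t=19  I4 WR R4
t=20  I5→DivU
t=21  I5 RO, I6→AddU
t=22  I7→MulU
t=28  I5 EX
t=29  I5 WR R4
t=30  I6 RO
t=32  I6 EX
t=33  I6 WR R3
t=34  I7 RO
t=37  I7 EX
t=38  I7 WR R1

I3 = (10, 11, 13, 14)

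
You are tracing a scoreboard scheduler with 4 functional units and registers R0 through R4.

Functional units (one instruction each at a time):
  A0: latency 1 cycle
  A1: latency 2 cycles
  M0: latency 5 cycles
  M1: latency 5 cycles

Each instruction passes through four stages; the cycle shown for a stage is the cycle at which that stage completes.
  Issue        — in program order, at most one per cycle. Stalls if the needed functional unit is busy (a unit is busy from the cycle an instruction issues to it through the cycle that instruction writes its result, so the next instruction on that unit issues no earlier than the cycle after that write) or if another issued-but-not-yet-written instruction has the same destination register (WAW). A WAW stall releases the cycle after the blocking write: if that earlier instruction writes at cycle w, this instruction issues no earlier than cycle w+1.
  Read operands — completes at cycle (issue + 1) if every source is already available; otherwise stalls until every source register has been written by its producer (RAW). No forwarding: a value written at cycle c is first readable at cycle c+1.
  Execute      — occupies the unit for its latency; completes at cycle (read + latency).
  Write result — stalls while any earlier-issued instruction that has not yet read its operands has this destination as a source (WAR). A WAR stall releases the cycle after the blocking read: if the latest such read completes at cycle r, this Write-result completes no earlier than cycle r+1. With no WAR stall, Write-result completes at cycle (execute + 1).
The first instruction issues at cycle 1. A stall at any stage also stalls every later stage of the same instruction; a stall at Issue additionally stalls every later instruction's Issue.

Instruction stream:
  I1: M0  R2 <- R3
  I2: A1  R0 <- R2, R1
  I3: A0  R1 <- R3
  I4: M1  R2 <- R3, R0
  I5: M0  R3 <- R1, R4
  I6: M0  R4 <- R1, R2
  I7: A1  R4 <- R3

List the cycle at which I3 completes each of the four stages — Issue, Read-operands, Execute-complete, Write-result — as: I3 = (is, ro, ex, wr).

cycle 1: issue I1 (M0)
cycle 2: I1 read-ops, issue I2 (A1)
cycle 3: issue I3 (A0)
cycle 4: I3 read-ops
cycle 5: I3 finished on A0
cycle 7: I1 finished on M0
cycle 8: I1→R2
cycle 9: I2 read-ops, issue I4 (M1)
cycle 10: I3→R1, issue I5 (M0)
cycle 11: I2 finished on A1, I5 read-ops
cycle 12: I2→R0
cycle 13: I4 read-ops
cycle 16: I5 finished on M0
cycle 17: I5→R3
cycle 18: I4 finished on M1, issue I6 (M0)
cycle 19: I4→R2
cycle 20: I6 read-ops
cycle 25: I6 finished on M0
cycle 26: I6→R4
cycle 27: issue I7 (A1)
cycle 28: I7 read-ops
cycle 30: I7 finished on A1
cycle 31: I7→R4

I3 = (3, 4, 5, 10)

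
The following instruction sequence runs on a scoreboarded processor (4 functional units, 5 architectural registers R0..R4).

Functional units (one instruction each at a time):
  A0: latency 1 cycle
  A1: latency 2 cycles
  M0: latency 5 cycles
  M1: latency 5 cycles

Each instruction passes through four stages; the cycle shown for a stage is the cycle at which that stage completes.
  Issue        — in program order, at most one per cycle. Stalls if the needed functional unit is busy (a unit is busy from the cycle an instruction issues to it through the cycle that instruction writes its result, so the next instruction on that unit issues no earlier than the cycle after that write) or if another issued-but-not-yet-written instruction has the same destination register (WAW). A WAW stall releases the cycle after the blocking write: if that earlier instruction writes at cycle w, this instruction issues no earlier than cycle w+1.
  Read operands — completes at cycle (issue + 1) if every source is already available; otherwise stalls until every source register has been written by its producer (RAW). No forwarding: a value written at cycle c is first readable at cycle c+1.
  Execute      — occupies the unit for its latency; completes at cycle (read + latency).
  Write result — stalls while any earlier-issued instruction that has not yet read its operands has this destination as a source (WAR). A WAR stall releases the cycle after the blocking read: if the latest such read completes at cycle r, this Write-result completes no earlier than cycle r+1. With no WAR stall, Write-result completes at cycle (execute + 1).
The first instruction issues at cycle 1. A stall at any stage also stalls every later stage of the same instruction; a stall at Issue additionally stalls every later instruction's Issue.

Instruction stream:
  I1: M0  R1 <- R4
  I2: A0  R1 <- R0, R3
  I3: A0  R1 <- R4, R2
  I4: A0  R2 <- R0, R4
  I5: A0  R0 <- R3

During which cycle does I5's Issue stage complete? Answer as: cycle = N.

cycle = 21

I1: IS=1 RO=2 EX=7 WR=8
I2: IS=9 RO=10 EX=11 WR=12  [WAW R1: wait I1 write@8]
I3: IS=13 RO=14 EX=15 WR=16  [struct: A0 busy until I2 writes@12]
I4: IS=17 RO=18 EX=19 WR=20  [struct: A0 busy until I3 writes@16]
I5: IS=21 RO=22 EX=23 WR=24  [struct: A0 busy until I4 writes@20]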